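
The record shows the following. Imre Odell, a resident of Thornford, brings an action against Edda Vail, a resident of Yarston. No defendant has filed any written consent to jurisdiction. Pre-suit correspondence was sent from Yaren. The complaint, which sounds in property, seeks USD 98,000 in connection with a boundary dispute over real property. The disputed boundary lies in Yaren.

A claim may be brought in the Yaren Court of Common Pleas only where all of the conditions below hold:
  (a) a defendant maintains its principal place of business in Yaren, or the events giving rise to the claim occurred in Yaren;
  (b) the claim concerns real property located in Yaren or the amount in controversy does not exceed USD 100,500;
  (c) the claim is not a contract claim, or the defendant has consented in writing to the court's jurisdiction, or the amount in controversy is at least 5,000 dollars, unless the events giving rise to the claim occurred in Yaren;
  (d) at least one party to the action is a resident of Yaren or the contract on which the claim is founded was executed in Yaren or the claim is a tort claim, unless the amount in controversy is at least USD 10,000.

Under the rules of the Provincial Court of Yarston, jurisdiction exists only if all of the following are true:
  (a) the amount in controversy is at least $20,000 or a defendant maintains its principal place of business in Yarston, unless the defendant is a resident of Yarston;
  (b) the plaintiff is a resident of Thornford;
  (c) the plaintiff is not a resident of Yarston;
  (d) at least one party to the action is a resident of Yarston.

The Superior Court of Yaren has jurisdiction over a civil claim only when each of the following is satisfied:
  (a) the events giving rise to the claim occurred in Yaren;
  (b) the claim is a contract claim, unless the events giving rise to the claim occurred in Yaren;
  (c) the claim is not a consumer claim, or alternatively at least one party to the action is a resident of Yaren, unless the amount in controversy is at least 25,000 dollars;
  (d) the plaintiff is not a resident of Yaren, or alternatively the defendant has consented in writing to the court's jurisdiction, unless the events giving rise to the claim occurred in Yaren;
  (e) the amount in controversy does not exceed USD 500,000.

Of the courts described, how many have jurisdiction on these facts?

3

The Yaren Court of Common Pleas:
  (a) The operative events occurred in Yaren, so this disjunct is met. Met.
  (b) The property lies in Yaren, which satisfies one of the alternatives. Met.
  (c) The claim is a property claim, not a contract claim — that alternative is enough. Met.
  (d) No party resides in Yaren; no contract (and hence no place of execution) is alleged; the claim is a property claim, not a tort claim — every alternative fails. However, the amount in controversy is USD 98,000, which meets the $10,000 floor, so the 'unless' proviso supplies this condition. Satisfied.
  → All conditions met; jurisdiction exists.
The Provincial Court of Yarston:
  (a) The amount in controversy is $98,000, which meets the $20,000 floor, so one alternative holds. Met.
  (b) The plaintiff resides in Thornford. Met.
  (c) The plaintiff resides in Thornford, which is not Yarston. Met.
  (d) Edda Vail resides in Yarston. Condition met.
  → Every requirement is satisfied — jurisdiction.
The Superior Court of Yaren:
  (a) The operative events occurred in Yaren. Satisfied.
  (b) The claim is a property claim, not a contract claim. The proviso rescues it, though: the operative events occurred in Yaren. Met.
  (c) The claim is a property claim, not a consumer claim, so one alternative holds. Satisfied.
  (d) The plaintiff resides in Thornford, which is not Yaren, which satisfies one of the alternatives. Satisfied.
  (e) The amount in controversy is USD 98,000, within the $500,000 ceiling. Met.
  → All conditions met; jurisdiction exists.
Courts with jurisdiction: the Yaren Court of Common Pleas, the Provincial Court of Yarston, the Superior Court of Yaren — 3 in total.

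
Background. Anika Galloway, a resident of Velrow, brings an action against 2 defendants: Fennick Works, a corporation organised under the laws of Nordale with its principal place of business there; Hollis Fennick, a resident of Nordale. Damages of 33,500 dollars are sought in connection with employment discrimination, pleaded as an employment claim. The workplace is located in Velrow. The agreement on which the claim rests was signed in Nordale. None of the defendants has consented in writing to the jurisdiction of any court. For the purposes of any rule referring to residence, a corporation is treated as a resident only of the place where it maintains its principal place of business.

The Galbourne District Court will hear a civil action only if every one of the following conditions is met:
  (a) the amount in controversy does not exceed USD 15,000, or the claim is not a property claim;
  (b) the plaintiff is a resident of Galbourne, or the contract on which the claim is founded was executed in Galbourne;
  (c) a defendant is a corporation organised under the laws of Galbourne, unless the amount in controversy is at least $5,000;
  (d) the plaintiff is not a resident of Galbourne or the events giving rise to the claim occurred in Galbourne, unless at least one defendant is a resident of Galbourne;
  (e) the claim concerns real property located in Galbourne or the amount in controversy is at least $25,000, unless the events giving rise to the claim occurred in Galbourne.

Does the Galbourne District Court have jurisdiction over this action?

No

The Galbourne District Court:
  (a) The claim is an employment claim, not a property claim — that alternative is enough. Satisfied.
  (b) The plaintiff resides in Velrow, not Galbourne; the contract was executed in Nordale, not Galbourne — no alternative holds. Not satisfied.
  (c) The corporate defendant(s) are organised in Nordale, not Galbourne. But the amount in controversy is 33,500 dollars, which meets the USD 5,000 floor, and the 'unless' clause therefore excuses the requirement. Condition met.
  (d) The plaintiff resides in Velrow, which is not Galbourne, which satisfies one of the alternatives. Condition met.
  (e) The amount in controversy is USD 33,500, which meets the $25,000 floor, which satisfies one of the alternatives. Condition met.
  → Not every requirement is met — no jurisdiction.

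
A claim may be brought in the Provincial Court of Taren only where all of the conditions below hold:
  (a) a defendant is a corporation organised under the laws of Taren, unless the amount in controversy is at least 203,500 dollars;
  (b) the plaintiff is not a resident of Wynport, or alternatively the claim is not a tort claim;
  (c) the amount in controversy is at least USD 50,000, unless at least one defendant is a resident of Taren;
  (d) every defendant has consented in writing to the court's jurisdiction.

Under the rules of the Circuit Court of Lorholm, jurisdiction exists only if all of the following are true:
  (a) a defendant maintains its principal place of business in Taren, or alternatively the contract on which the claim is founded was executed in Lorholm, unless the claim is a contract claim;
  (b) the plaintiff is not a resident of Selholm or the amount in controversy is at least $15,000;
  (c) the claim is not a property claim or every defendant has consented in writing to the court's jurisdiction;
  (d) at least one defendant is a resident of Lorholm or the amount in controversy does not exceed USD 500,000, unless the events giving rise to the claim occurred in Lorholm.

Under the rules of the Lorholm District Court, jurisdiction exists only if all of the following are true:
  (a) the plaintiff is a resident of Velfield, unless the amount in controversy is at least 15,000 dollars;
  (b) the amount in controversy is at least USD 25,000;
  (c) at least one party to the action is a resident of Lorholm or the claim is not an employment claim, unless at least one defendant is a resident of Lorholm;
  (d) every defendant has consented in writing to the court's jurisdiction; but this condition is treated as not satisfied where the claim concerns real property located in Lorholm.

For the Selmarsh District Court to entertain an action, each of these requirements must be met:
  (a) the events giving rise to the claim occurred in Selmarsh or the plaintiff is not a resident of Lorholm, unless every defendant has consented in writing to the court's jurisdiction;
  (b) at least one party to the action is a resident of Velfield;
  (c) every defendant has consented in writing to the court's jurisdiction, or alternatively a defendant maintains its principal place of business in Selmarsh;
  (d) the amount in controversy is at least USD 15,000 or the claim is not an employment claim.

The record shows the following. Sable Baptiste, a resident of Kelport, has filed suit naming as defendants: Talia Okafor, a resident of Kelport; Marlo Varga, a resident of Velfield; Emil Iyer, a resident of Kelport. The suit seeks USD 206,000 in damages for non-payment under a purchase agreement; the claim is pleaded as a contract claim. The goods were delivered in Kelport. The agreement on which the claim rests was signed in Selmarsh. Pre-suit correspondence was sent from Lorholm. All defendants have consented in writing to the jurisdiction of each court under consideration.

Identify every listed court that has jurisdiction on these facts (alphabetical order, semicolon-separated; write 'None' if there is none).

the Circuit Court of Lorholm; the Lorholm District Court; the Provincial Court of Taren; the Selmarsh District Court

The Provincial Court of Taren:
  (a) No defendant is a corporation. But the amount in controversy is 206,000 dollars, which meets the USD 203,500 floor, and the 'unless' clause therefore excuses the requirement. Satisfied.
  (b) The plaintiff resides in Kelport, which is not Wynport, which satisfies one of the alternatives. Met.
  (c) The amount in controversy is 206,000 dollars, which meets the $50,000 floor. Satisfied.
  (d) Every defendant has filed written consent. Satisfied.
  → Every requirement is satisfied — jurisdiction.
The Circuit Court of Lorholm:
  (a) No defendant is a corporation; the contract was executed in Selmarsh, not Lorholm — no alternative holds. But the claim is a contract claim, and the 'unless' clause therefore excuses the requirement. Condition met.
  (b) The plaintiff resides in Kelport, which is not Selholm, so one alternative holds. Condition met.
  (c) The claim is a contract claim, not a property claim, so this disjunct is met. Condition met.
  (d) The amount in controversy is 206,000 dollars, within the $500,000 ceiling — that alternative is enough. Met.
  → All conditions met; jurisdiction exists.
The Lorholm District Court:
  (a) The plaintiff resides in Kelport, not Velfield. However, the amount in controversy is USD 206,000, which meets the USD 15,000 floor, so the 'unless' proviso supplies this condition. Satisfied.
  (b) The amount in controversy is $206,000, which meets the USD 25,000 floor. Satisfied.
  (c) The claim is a contract claim, not an employment claim, so this disjunct is met. Satisfied.
  (d) Every defendant has filed written consent. The exception is not triggered, since the claim does not concern real property. Met.
  → Jurisdiction lies.
The Selmarsh District Court:
  (a) The plaintiff resides in Kelport, which is not Lorholm, so this disjunct is met. Condition met.
  (b) Marlo Varga resides in Velfield. Met.
  (c) Every defendant has filed written consent, so this disjunct is met. Satisfied.
  (d) The amount in controversy is $206,000, which meets the USD 15,000 floor, which satisfies one of the alternatives. Met.
  → The court has jurisdiction.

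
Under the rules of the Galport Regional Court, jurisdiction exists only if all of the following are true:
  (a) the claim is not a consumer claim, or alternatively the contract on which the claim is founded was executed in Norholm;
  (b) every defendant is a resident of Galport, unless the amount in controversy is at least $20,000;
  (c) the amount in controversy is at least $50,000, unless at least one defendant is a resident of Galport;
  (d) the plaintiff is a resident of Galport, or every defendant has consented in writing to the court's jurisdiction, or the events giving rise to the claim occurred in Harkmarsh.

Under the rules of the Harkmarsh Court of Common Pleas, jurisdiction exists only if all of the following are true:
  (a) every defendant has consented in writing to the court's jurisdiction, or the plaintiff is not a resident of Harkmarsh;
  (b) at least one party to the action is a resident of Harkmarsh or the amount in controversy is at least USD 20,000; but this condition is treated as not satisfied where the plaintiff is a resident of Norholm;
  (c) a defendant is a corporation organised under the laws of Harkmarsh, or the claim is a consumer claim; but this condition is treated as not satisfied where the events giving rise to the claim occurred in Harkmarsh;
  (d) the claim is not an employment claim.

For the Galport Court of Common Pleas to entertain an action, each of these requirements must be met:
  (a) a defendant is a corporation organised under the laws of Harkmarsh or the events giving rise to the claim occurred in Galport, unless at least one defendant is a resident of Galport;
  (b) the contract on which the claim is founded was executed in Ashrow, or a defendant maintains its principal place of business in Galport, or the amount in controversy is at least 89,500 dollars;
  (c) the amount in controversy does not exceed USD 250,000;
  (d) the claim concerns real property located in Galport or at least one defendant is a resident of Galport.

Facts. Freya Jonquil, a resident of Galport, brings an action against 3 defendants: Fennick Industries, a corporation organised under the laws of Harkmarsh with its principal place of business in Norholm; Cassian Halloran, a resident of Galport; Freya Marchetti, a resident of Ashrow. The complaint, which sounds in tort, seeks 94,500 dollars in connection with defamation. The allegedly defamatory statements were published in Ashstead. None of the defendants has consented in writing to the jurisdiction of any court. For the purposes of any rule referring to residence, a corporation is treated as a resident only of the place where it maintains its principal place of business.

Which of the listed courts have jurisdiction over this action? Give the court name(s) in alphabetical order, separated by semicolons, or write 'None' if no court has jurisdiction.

the Galport Court of Common Pleas; the Galport Regional Court; the Harkmarsh Court of Common Pleas

The Galport Regional Court:
  (a) The claim is a tort claim, not a consumer claim — that alternative is enough. Satisfied.
  (b) The defendants reside as follows — Fennick Industries in Norholm, Cassian Halloran in Galport, Freya Marchetti in Ashrow — not all in Galport. However, the amount in controversy is $94,500, which meets the USD 20,000 floor, so the 'unless' proviso supplies this condition. Met.
  (c) The amount in controversy is 94,500 dollars, which meets the $50,000 floor. Met.
  (d) The plaintiff resides in Galport, which satisfies one of the alternatives. Satisfied.
  → All conditions met; jurisdiction exists.
The Harkmarsh Court of Common Pleas:
  (a) The plaintiff resides in Galport, which is not Harkmarsh, so this disjunct is met. Satisfied.
  (b) The amount in controversy is 94,500 dollars, which meets the 20,000 dollars floor — that alternative is enough. The carve-out does not apply: the plaintiff resides in Galport, not Norholm. Satisfied.
  (c) Fennick Industries is organised under the laws of Harkmarsh — that alternative is enough. And the carve-out is inapplicable — the operative events occurred in Ashstead, not Harkmarsh. Satisfied.
  (d) The claim is a tort claim, not an employment claim. Condition met.
  → Every requirement is satisfied — jurisdiction.
The Galport Court of Common Pleas:
  (a) Fennick Industries is organised under the laws of Harkmarsh, so this disjunct is met. Met.
  (b) The amount in controversy is USD 94,500, which meets the USD 89,500 floor, so one alternative holds. Met.
  (c) The amount in controversy is USD 94,500, within the 250,000 dollars ceiling. Met.
  (d) Cassian Halloran resides in Galport — that alternative is enough. Satisfied.
  → Every requirement is satisfied — jurisdiction.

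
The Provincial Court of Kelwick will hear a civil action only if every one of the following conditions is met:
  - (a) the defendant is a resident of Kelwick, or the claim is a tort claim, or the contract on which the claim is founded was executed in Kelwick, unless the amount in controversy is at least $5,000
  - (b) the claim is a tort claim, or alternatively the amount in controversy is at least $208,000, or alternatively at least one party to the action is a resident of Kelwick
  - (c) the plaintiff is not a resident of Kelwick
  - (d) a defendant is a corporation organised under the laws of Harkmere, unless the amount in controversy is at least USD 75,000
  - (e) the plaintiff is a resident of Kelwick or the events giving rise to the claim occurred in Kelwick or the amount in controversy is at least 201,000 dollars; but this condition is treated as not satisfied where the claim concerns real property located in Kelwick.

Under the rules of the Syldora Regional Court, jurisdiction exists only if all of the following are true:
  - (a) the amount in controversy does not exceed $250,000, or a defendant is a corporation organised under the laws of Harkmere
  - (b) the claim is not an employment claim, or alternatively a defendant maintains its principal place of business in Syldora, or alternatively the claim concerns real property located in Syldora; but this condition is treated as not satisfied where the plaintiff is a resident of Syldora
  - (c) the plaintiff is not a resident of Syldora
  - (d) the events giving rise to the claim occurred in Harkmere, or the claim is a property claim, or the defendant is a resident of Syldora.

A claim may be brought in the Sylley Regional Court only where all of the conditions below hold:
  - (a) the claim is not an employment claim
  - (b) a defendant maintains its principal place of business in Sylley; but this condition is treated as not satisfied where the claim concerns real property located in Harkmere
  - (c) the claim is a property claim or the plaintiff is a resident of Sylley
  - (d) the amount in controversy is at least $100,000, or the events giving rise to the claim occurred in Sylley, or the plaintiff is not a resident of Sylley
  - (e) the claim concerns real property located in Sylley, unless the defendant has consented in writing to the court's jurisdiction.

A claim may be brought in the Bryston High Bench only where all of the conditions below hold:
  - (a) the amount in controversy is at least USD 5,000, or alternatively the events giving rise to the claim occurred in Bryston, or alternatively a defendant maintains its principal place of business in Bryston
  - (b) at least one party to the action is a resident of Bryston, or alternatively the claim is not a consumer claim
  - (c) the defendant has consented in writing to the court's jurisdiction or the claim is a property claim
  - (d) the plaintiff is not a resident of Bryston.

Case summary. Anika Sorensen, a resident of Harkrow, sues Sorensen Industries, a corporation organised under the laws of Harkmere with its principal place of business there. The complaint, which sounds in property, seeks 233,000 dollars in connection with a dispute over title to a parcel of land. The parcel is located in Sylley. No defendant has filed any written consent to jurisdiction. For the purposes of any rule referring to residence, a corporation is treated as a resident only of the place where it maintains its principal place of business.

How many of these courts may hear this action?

The Provincial Court of Kelwick:
  (a) The defendant resides in Harkmere, not Kelwick; the claim is a property claim, not a tort claim; no contract (and hence no place of execution) is alleged — no alternative holds. However, the amount in controversy is 233,000 dollars, which meets the $5,000 floor, so the 'unless' proviso supplies this condition. Satisfied.
  (b) The amount in controversy is 233,000 dollars, which meets the 208,000 dollars floor, so one alternative holds. Condition met.
  (c) The plaintiff resides in Harkrow, which is not Kelwick. Met.
  (d) Sorensen Industries is organised under the laws of Harkmere. Condition met.
  (e) The amount in controversy is 233,000 dollars, which meets the 201,000 dollars floor, so one alternative holds. And the carve-out is inapplicable — the property lies in Sylley, not Kelwick. Satisfied.
  → Jurisdiction lies.
The Syldora Regional Court:
  (a) The amount in controversy is $233,000, within the 250,000 dollars ceiling, which satisfies one of the alternatives. Met.
  (b) The claim is a property claim, not an employment claim — that alternative is enough. And the carve-out is inapplicable — the plaintiff resides in Harkrow, not Syldora. Met.
  (c) The plaintiff resides in Harkrow, which is not Syldora. Satisfied.
  (d) The claim is a property claim — that alternative is enough. Condition met.
  → Every requirement is satisfied — jurisdiction.
The Sylley Regional Court:
  (a) The claim is a property claim, not an employment claim. Condition met.
  (b) The corporate defendant(s) have their principal place of business in Harkmere, not Sylley. Not met.
  (c) The claim is a property claim — that alternative is enough. Condition met.
  (d) The amount in controversy is $233,000, which meets the 100,000 dollars floor, so one alternative holds. Satisfied.
  (e) The property lies in Sylley. Met.
  → No jurisdiction.
The Bryston High Bench:
  (a) The amount in controversy is 233,000 dollars, which meets the 5,000 dollars floor, so this disjunct is met. Satisfied.
  (b) The claim is a property claim, not a consumer claim — that alternative is enough. Condition met.
  (c) The claim is a property claim — that alternative is enough. Condition met.
  (d) The plaintiff resides in Harkrow, which is not Bryston. Satisfied.
  → Jurisdiction lies.
Courts with jurisdiction: the Provincial Court of Kelwick, the Syldora Regional Court, the Bryston High Bench — 3 in total.

3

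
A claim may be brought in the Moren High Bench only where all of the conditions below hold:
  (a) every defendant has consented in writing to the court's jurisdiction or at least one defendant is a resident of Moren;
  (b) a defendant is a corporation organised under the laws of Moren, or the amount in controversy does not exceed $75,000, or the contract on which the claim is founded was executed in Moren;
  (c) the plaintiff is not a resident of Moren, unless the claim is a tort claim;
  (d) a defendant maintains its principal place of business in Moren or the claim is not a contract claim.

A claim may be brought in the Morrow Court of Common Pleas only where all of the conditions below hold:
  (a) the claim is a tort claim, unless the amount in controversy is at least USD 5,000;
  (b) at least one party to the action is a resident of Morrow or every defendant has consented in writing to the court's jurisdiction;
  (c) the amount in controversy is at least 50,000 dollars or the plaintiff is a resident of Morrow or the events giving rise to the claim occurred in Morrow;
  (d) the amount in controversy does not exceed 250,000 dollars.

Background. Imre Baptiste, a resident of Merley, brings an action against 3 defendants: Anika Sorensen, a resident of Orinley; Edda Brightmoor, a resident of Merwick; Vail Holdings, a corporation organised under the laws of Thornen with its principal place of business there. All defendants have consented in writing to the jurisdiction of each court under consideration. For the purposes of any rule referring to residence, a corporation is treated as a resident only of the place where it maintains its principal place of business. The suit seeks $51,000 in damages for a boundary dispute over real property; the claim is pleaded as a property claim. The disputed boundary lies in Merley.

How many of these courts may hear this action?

The Moren High Bench:
  (a) Every defendant has filed written consent, so this disjunct is met. Met.
  (b) The amount in controversy is $51,000, within the USD 75,000 ceiling, so one alternative holds. Condition met.
  (c) The plaintiff resides in Merley, which is not Moren. Met.
  (d) The claim is a property claim, not a contract claim, so this disjunct is met. Satisfied.
  → All conditions met; jurisdiction exists.
The Morrow Court of Common Pleas:
  (a) The claim is a property claim, not a tort claim. The proviso rescues it, though: the amount in controversy is 51,000 dollars, which meets the $5,000 floor. Satisfied.
  (b) Every defendant has filed written consent, which satisfies one of the alternatives. Condition met.
  (c) The amount in controversy is 51,000 dollars, which meets the 50,000 dollars floor, which satisfies one of the alternatives. Met.
  (d) The amount in controversy is $51,000, within the $250,000 ceiling. Condition met.
  → Every requirement is satisfied — jurisdiction.
Courts with jurisdiction: the Moren High Bench, the Morrow Court of Common Pleas — 2 in total.

2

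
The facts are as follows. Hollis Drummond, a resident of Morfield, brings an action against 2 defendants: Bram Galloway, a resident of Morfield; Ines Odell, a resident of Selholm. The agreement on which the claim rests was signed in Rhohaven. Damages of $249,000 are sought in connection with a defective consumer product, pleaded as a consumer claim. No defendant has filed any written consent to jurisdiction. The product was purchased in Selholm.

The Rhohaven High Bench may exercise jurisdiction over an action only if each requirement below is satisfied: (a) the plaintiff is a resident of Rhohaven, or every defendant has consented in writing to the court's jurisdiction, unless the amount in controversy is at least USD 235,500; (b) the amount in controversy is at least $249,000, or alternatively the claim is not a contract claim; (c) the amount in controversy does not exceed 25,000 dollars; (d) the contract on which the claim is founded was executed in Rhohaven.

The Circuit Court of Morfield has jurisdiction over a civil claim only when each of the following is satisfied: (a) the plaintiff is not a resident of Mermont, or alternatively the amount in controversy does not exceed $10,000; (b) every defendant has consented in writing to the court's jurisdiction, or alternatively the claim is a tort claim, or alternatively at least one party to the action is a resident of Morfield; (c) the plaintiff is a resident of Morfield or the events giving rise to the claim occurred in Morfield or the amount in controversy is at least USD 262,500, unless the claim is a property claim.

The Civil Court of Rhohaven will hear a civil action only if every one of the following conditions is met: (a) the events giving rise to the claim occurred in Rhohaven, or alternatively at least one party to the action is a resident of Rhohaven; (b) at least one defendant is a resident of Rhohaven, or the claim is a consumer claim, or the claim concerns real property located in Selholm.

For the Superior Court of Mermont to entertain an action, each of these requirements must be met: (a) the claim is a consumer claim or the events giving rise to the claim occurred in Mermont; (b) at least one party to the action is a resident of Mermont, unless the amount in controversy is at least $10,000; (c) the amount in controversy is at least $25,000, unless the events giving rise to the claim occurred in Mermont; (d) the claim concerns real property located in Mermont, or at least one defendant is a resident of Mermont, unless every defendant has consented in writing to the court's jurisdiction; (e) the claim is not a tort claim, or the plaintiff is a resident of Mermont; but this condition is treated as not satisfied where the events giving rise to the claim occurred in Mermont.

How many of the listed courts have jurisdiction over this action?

The Rhohaven High Bench:
  (a) The plaintiff resides in Morfield, not Rhohaven; no such written consent has been filed — no alternative holds. But the amount in controversy is $249,000, which meets the $235,500 floor, and the 'unless' clause therefore excuses the requirement. Condition met.
  (b) The amount in controversy is $249,000, which meets the USD 249,000 floor — that alternative is enough. Condition met.
  (c) The amount in controversy is $249,000, above the $25,000 ceiling. Not satisfied.
  (d) The contract was executed in Rhohaven. Met.
  → The court lacks jurisdiction.
The Circuit Court of Morfield:
  (a) The plaintiff resides in Morfield, which is not Mermont, so this disjunct is met. Met.
  (b) Hollis Drummond resides in Morfield, which satisfies one of the alternatives. Met.
  (c) The plaintiff resides in Morfield, so one alternative holds. Condition met.
  → All conditions met; jurisdiction exists.
The Civil Court of Rhohaven:
  (a) The operative events occurred in Selholm, not Rhohaven; no party resides in Rhohaven — every alternative fails. Not met.
  (b) The claim is a consumer claim, so this disjunct is met. Satisfied.
  → The court lacks jurisdiction.
The Superior Court of Mermont:
  (a) The claim is a consumer claim, so this disjunct is met. Condition met.
  (b) No party resides in Mermont. But the amount in controversy is USD 249,000, which meets the $10,000 floor, and the 'unless' clause therefore excuses the requirement. Condition met.
  (c) The amount in controversy is 249,000 dollars, which meets the USD 25,000 floor. Met.
  (d) The claim does not concern real property; no defendant resides in Mermont (they reside in Morfield, Selholm) — every alternative fails. And no such written consent has been filed, so the proviso does not save it. Not satisfied.
  (e) The claim is a consumer claim, not a tort claim — that alternative is enough. And the carve-out is inapplicable — the operative events occurred in Selholm, not Mermont. Condition met.
  → At least one condition fails; no jurisdiction.
Courts with jurisdiction: the Circuit Court of Morfield — 1 in total.

1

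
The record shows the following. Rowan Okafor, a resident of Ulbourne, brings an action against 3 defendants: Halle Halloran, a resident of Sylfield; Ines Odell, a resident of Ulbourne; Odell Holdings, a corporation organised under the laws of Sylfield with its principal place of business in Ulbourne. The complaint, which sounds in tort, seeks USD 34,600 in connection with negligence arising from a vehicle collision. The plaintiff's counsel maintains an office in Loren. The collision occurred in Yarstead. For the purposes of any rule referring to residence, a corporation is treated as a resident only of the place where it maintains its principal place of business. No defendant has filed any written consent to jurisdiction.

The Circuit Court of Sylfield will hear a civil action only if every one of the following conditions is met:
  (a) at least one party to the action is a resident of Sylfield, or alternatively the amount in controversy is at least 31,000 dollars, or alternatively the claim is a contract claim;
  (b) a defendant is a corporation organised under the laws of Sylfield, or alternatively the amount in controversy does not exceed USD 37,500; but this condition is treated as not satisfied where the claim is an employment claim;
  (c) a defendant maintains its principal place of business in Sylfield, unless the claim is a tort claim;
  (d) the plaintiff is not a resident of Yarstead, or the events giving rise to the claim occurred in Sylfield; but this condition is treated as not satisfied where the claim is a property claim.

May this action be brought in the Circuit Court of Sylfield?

Yes

The Circuit Court of Sylfield:
  (a) Halle Halloran resides in Sylfield, which satisfies one of the alternatives. Condition met.
  (b) Odell Holdings is organised under the laws of Sylfield, so one alternative holds. The carve-out does not apply: the claim is a tort claim, not an employment claim. Satisfied.
  (c) The corporate defendant(s) have their principal place of business in Ulbourne, not Sylfield. But the claim is a tort claim, and the 'unless' clause therefore excuses the requirement. Satisfied.
  (d) The plaintiff resides in Ulbourne, which is not Yarstead, so this disjunct is met. The carve-out does not apply: the claim is a tort claim, not a property claim. Satisfied.
  → All conditions met; jurisdiction exists.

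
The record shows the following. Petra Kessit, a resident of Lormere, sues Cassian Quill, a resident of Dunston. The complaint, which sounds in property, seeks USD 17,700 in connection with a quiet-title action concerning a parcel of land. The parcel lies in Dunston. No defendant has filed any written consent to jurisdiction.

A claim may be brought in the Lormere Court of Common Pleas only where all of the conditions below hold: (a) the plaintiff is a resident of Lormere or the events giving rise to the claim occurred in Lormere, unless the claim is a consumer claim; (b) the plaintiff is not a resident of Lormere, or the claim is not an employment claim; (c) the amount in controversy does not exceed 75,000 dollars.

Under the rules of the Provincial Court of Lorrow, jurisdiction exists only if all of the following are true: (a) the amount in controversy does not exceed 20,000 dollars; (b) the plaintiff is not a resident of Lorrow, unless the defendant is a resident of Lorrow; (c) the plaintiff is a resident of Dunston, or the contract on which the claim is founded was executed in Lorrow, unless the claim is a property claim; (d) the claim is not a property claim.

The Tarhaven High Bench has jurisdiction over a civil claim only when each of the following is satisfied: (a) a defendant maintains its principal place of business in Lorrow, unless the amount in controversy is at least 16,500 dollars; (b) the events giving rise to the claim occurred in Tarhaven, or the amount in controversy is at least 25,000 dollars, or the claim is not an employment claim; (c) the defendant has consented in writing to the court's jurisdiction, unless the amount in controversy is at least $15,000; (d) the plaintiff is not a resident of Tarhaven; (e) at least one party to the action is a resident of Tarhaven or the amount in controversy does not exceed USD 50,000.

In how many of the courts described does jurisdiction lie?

2

The Lormere Court of Common Pleas:
  (a) The plaintiff resides in Lormere, so this disjunct is met. Condition met.
  (b) The claim is a property claim, not an employment claim, which satisfies one of the alternatives. Satisfied.
  (c) The amount in controversy is USD 17,700, within the USD 75,000 ceiling. Met.
  → Jurisdiction lies.
The Provincial Court of Lorrow:
  (a) The amount in controversy is USD 17,700, within the 20,000 dollars ceiling. Satisfied.
  (b) The plaintiff resides in Lormere, which is not Lorrow. Satisfied.
  (c) The plaintiff resides in Lormere, not Dunston; no contract (and hence no place of execution) is alleged — every alternative fails. The proviso rescues it, though: the claim is a property claim. Met.
  (d) The claim is a property claim. Not satisfied.
  → At least one condition fails; no jurisdiction.
The Tarhaven High Bench:
  (a) No defendant is a corporation. But the amount in controversy is $17,700, which meets the $16,500 floor, and the 'unless' clause therefore excuses the requirement. Met.
  (b) The claim is a property claim, not an employment claim, so one alternative holds. Met.
  (c) No such written consent has been filed. The proviso rescues it, though: the amount in controversy is $17,700, which meets the $15,000 floor. Satisfied.
  (d) The plaintiff resides in Lormere, which is not Tarhaven. Condition met.
  (e) The amount in controversy is 17,700 dollars, within the USD 50,000 ceiling — that alternative is enough. Met.
  → All conditions met; jurisdiction exists.
Courts with jurisdiction: the Lormere Court of Common Pleas, the Tarhaven High Bench — 2 in total.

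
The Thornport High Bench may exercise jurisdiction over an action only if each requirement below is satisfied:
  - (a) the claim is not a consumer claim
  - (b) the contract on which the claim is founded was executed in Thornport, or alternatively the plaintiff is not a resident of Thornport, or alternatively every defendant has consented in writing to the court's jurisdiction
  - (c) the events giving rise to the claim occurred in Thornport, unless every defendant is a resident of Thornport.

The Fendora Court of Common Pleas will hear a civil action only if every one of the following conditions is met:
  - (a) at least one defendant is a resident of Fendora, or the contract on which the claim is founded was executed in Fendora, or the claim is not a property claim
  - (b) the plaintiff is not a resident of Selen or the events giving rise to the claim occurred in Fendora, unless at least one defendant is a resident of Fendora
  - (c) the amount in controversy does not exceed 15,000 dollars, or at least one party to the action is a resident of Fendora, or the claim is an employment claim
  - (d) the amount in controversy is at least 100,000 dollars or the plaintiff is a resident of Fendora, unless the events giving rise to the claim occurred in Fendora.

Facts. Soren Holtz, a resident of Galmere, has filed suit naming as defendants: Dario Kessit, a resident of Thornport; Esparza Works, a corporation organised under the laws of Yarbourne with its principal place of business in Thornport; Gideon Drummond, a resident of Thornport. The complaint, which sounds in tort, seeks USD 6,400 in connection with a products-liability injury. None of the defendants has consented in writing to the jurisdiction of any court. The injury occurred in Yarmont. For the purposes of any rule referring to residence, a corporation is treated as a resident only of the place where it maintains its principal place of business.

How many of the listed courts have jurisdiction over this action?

1

The Thornport High Bench:
  (a) The claim is a tort claim, not a consumer claim. Satisfied.
  (b) The plaintiff resides in Galmere, which is not Thornport, which satisfies one of the alternatives. Condition met.
  (c) The operative events occurred in Yarmont, not Thornport. The proviso rescues it, though: the defendants reside as follows — Dario Kessit in Thornport, Esparza Works in Thornport, Gideon Drummond in Thornport — all in Thornport. Condition met.
  → The court has jurisdiction.
The Fendora Court of Common Pleas:
  (a) The claim is a tort claim, not a property claim, so this disjunct is met. Condition met.
  (b) The plaintiff resides in Galmere, which is not Selen, so one alternative holds. Satisfied.
  (c) The amount in controversy is 6,400 dollars, within the USD 15,000 ceiling, which satisfies one of the alternatives. Satisfied.
  (d) The amount in controversy is USD 6,400, below the 100,000 dollars floor; the plaintiff resides in Galmere, not Fendora — none of the alternatives is met. Nor does the 'unless' clause help: the operative events occurred in Yarmont, not Fendora. Not satisfied.
  → The court lacks jurisdiction.
Courts with jurisdiction: the Thornport High Bench — 1 in total.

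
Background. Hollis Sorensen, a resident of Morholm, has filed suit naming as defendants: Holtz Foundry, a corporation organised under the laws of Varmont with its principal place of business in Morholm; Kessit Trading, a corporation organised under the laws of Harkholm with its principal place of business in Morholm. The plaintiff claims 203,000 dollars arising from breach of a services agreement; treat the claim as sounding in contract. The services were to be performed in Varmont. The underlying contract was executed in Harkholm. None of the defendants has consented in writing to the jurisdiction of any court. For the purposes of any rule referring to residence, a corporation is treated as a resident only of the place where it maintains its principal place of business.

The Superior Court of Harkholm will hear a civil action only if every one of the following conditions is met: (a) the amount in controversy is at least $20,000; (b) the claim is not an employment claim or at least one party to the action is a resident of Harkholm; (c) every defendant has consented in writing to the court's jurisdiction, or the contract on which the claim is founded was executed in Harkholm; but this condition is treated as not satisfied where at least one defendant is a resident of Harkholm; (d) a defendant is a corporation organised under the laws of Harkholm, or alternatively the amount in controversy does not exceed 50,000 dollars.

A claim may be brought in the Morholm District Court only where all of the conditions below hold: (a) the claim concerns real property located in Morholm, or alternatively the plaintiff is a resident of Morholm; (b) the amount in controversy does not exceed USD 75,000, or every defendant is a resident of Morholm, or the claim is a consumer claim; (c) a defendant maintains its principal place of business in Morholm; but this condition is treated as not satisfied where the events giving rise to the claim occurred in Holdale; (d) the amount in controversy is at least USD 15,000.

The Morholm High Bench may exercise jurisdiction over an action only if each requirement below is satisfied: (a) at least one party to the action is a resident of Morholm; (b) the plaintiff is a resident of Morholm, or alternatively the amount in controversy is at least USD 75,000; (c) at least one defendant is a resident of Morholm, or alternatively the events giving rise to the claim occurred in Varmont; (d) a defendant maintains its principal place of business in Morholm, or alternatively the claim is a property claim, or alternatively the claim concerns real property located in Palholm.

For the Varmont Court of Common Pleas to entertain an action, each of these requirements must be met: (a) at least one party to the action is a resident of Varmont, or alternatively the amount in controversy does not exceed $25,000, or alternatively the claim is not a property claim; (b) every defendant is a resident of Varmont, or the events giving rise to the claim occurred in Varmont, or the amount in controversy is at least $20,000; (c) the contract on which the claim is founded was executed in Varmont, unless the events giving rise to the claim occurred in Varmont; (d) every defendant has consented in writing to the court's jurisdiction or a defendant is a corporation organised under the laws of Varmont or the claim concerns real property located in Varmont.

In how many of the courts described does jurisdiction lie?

The Superior Court of Harkholm:
  (a) The amount in controversy is $203,000, which meets the USD 20,000 floor. Condition met.
  (b) The claim is a contract claim, not an employment claim, so this disjunct is met. Satisfied.
  (c) The contract was executed in Harkholm, so this disjunct is met. The exception is not triggered, since no defendant resides in Harkholm (they reside in Morholm, Morholm). Met.
  (d) Kessit Trading is organised under the laws of Harkholm, which satisfies one of the alternatives. Condition met.
  → Jurisdiction lies.
The Morholm District Court:
  (a) The plaintiff resides in Morholm, which satisfies one of the alternatives. Condition met.
  (b) The defendants reside as follows — Holtz Foundry in Morholm, Kessit Trading in Morholm — all in Morholm, which satisfies one of the alternatives. Satisfied.
  (c) Holtz Foundry has its principal place of business in Morholm. The carve-out does not apply: the operative events occurred in Varmont, not Holdale. Satisfied.
  (d) The amount in controversy is $203,000, which meets the $15,000 floor. Met.
  → Jurisdiction lies.
The Morholm High Bench:
  (a) Hollis Sorensen resides in Morholm. Condition met.
  (b) The plaintiff resides in Morholm — that alternative is enough. Satisfied.
  (c) Holtz Foundry resides in Morholm, so one alternative holds. Condition met.
  (d) Holtz Foundry has its principal place of business in Morholm, so this disjunct is met. Satisfied.
  → All conditions met; jurisdiction exists.
The Varmont Court of Common Pleas:
  (a) The claim is a contract claim, not a property claim, so one alternative holds. Satisfied.
  (b) The operative events occurred in Varmont, so one alternative holds. Met.
  (c) The contract was executed in Harkholm, not Varmont. However, the operative events occurred in Varmont, so the 'unless' proviso supplies this condition. Condition met.
  (d) Holtz Foundry is organised under the laws of Varmont, which satisfies one of the alternatives. Met.
  → Every requirement is satisfied — jurisdiction.
Courts with jurisdiction: the Superior Court of Harkholm, the Morholm District Court, the Morholm High Bench, the Varmont Court of Common Pleas — 4 in total.

4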